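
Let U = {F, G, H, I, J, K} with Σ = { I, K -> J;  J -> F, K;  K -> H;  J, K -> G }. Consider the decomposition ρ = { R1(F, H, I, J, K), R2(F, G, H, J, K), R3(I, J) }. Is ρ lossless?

Yes

Chase test. Columns are F, G, H, I, J, K; row i has aⱼ where attribute j ∈ Ri, else bᵢⱼ.
Initial tableau (one row per fragment):
  row 1: a1 b12 a3 a4 a5 a6
  row 2: a1 a2 a3 b24 a5 a6
  row 3: b31 b32 b33 a4 a5 b36
Rows 1 and 3 agree on J; apply J→F, K and equate their F, K entries.
Rows 1 and 3 agree on K; apply K→H and equate their H entries.
Rows 1 and 2 agree on J, K; apply J, K→G and equate their G entries.
Rows 1 and 3 agree on J, K; apply J, K→G and equate their G entries.
Row 1 is now all distinguished symbols — the join is lossless.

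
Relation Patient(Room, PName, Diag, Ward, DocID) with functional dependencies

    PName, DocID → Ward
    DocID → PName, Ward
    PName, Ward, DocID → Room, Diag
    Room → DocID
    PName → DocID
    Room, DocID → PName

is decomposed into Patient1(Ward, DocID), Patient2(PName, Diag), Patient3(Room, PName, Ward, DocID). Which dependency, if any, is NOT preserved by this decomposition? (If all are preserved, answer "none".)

PName, DocID → Ward lies within Patient3.
DocID → PName, Ward lies within Patient3.
PName, Ward, DocID → Room, Diag: restricted closure across fragments reaches Room, Diag.
Room → DocID lies within Patient3.
PName → DocID lies within Patient3.
Room, DocID → PName lies within Patient3.
Every dependency is enforceable on the fragments, so the decomposition is dependency-preserving.

none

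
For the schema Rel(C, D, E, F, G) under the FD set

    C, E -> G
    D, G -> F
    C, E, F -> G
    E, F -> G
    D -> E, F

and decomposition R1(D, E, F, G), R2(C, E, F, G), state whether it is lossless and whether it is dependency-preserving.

lossy but dependency-preserving

Lossless test: (E, F, G)⁺ = {E, F, G}, which is a superkey of neither fragment — lossy.
Dependency preservation: every FD's attributes lie within a single fragment, so each can be enforced locally — preserved.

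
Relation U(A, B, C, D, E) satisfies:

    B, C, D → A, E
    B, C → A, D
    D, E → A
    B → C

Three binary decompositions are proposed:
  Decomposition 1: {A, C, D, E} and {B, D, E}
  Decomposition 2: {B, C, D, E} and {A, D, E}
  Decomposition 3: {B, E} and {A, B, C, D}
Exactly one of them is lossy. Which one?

Decomposition 1: common = {D, E}, closure = {A, D, E} → lossy.
Decomposition 2: common = {D, E}, closure = {A, D, E} → lossless.
Decomposition 3: common = {B}, closure = {A, B, C, D, E} → lossless.

Decomposition 1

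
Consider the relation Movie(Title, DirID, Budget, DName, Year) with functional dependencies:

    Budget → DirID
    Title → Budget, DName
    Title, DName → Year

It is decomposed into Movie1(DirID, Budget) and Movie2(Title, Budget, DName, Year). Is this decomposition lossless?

Common attributes: Movie1 ∩ Movie2 = {Budget}.
Closure of {Budget}: Budget → DirID applies, adding DirID. So (Budget)⁺ = {DirID, Budget}.
This closure contains every attribute of Movie1, so Movie1 ∩ Movie2 → Movie1. The join is lossless.

Yes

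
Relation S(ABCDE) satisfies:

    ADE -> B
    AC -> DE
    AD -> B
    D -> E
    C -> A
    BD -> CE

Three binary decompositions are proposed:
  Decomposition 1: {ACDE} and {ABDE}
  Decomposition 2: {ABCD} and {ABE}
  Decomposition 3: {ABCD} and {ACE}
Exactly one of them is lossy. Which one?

Decomposition 1: common = {ADE}, closure = {ABCDE} → lossless.
Decomposition 2: common = {AB}, closure = {AB} → lossy.
Decomposition 3: common = {AC}, closure = {ABCDE} → lossless.

Decomposition 2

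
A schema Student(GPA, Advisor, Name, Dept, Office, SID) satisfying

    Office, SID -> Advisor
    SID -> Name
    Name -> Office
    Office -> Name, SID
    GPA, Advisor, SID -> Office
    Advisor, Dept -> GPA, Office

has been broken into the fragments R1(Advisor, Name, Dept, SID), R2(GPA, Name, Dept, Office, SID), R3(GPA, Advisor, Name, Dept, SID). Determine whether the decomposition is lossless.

Chase test. Columns are GPA, Advisor, Name, Dept, Office, SID; row i has aⱼ where attribute j ∈ Ri, else bᵢⱼ.
Initial tableau (one row per fragment):
  row 1: b11 a2 a3 a4 b15 a6
  row 2: a1 b22 a3 a4 a5 a6
  row 3: a1 a2 a3 a4 b35 a6
Rows 1 and 2 agree on Name; apply Name→Office and equate their Office entries.
Rows 1 and 3 agree on Name; apply Name→Office and equate their Office entries.
Rows 1 and 3 agree on Advisor, Dept; apply Advisor, Dept→GPA, Office and equate their GPA, Office entries.
Rows 1 and 2 agree on Office, SID; apply Office, SID→Advisor and equate their Advisor entries.
Row 1 is now all distinguished symbols — the join is lossless.

Yes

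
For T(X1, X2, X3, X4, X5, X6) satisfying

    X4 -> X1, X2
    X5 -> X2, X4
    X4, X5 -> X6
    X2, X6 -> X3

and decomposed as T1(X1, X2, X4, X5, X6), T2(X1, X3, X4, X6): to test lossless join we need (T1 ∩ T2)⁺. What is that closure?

T1 ∩ T2 = {X1, X4, X6}.
X4 → X1, X2 applies, adding X2
X2, X6 → X3 applies, adding X3
Closure: {X1, X2, X3, X4, X6}.

X1, X2, X3, X4, X6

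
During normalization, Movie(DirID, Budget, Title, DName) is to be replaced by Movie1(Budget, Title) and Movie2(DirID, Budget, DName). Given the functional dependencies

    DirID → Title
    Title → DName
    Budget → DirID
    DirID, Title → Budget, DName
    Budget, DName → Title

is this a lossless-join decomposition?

Common attributes: Movie1 ∩ Movie2 = {Budget}.
Closure of {Budget}: Budget → DirID applies, adding DirID; DirID → Title applies, adding Title; Title → DName applies, adding DName. So (Budget)⁺ = {DirID, Budget, Title, DName}.
This closure contains every attribute of Movie1, so Movie1 ∩ Movie2 → Movie1. The join is lossless.

Yes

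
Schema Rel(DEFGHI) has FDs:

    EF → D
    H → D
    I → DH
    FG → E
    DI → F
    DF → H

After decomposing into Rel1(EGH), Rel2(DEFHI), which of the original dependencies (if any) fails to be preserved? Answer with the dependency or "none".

FG → E

Check FG → E: no single fragment contains all of {EFG}, and the restricted closure of {FG} across the fragments never reaches {E}.
EF → D is preserved.
H → D is preserved.
I → DH is preserved.
DI → F is preserved.
DF → H is preserved.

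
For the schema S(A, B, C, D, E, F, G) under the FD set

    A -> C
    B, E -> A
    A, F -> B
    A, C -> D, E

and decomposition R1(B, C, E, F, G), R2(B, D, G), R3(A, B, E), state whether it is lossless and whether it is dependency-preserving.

Lossless test (chase): Rows 1 and 3 agree on B, E; apply B, E→A and equate their A entries. Rows 1 and 3 agree on A; apply A→C and equate their C entries. Rows 1 and 3 agree on A, C; apply A, C→D, E and equate their D, E entries. No row becomes fully distinguished — the join is lossy.
Dependency preservation: the restricted closure of {A} across the fragments never reaches {C}, so A → C cannot be enforced without a join — not preserved.

lossy and not dependency-preserving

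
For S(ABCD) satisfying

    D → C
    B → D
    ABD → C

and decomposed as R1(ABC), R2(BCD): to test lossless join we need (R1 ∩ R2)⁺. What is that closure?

BCD

R1 ∩ R2 = {BC}.
B → D applies, adding D
Closure: {BCD}.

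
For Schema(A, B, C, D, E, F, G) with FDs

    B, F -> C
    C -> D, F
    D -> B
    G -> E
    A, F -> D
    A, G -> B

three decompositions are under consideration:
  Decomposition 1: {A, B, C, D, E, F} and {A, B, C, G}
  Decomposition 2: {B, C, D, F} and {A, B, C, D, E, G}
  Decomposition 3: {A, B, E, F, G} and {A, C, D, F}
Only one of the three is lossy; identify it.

Decomposition 1

Decomposition 1: common = {A, B, C}, closure = {A, B, C, D, F} → lossy.
Decomposition 2: common = {B, C, D}, closure = {B, C, D, F} → lossless.
Decomposition 3: common = {A, F}, closure = {A, B, C, D, F} → lossless.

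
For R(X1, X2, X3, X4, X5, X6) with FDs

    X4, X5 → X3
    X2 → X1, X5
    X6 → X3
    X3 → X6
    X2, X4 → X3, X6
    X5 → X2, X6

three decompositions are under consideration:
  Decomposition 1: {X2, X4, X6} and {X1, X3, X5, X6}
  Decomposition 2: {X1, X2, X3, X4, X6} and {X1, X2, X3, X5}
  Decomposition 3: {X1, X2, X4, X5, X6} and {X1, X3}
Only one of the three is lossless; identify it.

Decomposition 1: common = {X6}, closure = {X3, X6} → lossy.
Decomposition 2: common = {X1, X2, X3}, closure = {X1, X2, X3, X5, X6} → lossless.
Decomposition 3: common = {X1}, closure = {X1} → lossy.

Decomposition 2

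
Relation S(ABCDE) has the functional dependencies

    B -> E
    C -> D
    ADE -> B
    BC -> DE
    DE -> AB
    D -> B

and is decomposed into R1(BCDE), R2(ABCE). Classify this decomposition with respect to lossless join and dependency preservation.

Lossless test: (BCE)⁺ = {ABCDE}, which contains all of one fragment — lossless.
Dependency preservation: the restricted closure of {DE} across the fragments never reaches {AB}, so DE → AB cannot be enforced without a join — not preserved.

lossless but not dependency-preserving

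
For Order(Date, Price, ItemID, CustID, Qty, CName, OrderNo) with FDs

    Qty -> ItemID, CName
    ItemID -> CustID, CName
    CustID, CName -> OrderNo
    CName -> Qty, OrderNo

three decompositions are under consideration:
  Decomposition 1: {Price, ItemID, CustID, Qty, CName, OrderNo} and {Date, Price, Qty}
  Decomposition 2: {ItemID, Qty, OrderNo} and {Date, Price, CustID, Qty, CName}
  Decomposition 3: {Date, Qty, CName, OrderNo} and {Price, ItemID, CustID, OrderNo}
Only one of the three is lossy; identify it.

Decomposition 3

Decomposition 1: common = {Price, Qty}, closure = {Price, ItemID, CustID, Qty, CName, OrderNo} → lossless.
Decomposition 2: common = {Qty}, closure = {ItemID, CustID, Qty, CName, OrderNo} → lossless.
Decomposition 3: common = {OrderNo}, closure = {OrderNo} → lossy.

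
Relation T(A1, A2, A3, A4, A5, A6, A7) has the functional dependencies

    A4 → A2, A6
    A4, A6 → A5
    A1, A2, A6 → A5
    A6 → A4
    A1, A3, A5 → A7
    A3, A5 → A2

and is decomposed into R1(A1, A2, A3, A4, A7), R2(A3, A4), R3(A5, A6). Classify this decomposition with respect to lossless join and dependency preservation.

Lossless test (chase): Rows 1 and 2 agree on A4; apply A4→A2, A6 and equate their A2, A6 entries. Rows 1 and 2 agree on A4, A6; apply A4, A6→A5 and equate their A5 entries. No row becomes fully distinguished — the join is lossy.
Dependency preservation: the restricted closure of {A4} across the fragments never reaches {A2, A6}, so A4 → A2, A6 cannot be enforced without a join — not preserved.

lossy and not dependency-preserving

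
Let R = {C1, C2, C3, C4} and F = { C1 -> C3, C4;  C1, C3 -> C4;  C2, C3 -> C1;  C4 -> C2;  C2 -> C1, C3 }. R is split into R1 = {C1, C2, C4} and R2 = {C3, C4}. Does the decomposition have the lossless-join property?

Yes

Common attributes: R1 ∩ R2 = {C4}.
Closure of {C4}: C4 → C2 applies, adding C2; C2 → C1, C3 applies, adding C1, C3. So (C4)⁺ = {C1, C2, C3, C4}.
This closure contains every attribute of R1, so R1 ∩ R2 → R1. The join is lossless.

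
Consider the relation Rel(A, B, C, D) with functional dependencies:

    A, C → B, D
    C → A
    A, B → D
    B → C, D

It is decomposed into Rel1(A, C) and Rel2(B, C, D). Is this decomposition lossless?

Common attributes: Rel1 ∩ Rel2 = {C}.
Closure of {C}: C → A applies, adding A; A, C → B, D applies, adding B, D. So (C)⁺ = {A, B, C, D}.
This closure contains every attribute of Rel1, so Rel1 ∩ Rel2 → Rel1. The join is lossless.

Yes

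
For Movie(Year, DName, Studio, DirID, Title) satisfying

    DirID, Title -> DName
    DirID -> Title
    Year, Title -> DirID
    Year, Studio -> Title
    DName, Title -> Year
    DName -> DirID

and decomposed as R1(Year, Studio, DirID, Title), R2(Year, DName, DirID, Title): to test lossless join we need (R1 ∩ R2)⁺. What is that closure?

Year, DName, DirID, Title

R1 ∩ R2 = {Year, DirID, Title}.
DirID, Title → DName applies, adding DName
Closure: {Year, DName, DirID, Title}.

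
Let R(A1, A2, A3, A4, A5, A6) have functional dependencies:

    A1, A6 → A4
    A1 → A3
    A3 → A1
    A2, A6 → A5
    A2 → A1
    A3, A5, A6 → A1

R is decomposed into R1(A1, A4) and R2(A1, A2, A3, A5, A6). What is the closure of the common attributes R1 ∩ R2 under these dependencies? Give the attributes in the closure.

A1, A3

R1 ∩ R2 = {A1}.
A1 → A3 applies, adding A3
Closure: {A1, A3}.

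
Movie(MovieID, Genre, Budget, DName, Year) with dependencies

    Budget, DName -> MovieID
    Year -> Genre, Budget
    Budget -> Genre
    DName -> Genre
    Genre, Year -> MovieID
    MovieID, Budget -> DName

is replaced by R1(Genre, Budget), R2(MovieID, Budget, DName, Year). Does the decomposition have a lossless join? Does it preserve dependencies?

Lossless test: (Budget)⁺ = {Genre, Budget}, which contains all of one fragment — lossless.
Dependency preservation: the restricted closure of {DName} across the fragments never reaches {Genre}, so DName → Genre cannot be enforced without a join — not preserved.

lossless but not dependency-preserving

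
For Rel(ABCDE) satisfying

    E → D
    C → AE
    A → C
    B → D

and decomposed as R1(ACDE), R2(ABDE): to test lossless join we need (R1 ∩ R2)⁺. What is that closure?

R1 ∩ R2 = {ADE}.
A → C applies, adding C
Closure: {ACDE}.

ACDE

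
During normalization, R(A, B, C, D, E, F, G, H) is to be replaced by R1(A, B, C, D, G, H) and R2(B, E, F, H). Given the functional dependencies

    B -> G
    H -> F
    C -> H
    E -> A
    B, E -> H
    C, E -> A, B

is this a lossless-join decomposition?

No

Common attributes: R1 ∩ R2 = {B, H}.
Closure of {B, H}: B → G applies, adding G; H → F applies, adding F. So (B, H)⁺ = {B, F, G, H}.
The closure contains neither all of R1 = {A, B, C, D, G, H} nor all of R2 = {B, E, F, H}, so the common attributes are not a superkey of either fragment. The join is lossy.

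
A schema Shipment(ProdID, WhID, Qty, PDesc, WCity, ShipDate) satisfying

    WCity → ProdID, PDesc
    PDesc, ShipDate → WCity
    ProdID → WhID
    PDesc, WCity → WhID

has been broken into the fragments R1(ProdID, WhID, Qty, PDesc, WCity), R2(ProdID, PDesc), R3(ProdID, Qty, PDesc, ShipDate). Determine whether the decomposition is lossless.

Chase test. Columns are ProdID, WhID, Qty, PDesc, WCity, ShipDate; row i has aⱼ where attribute j ∈ Ri, else bᵢⱼ.
Initial tableau (one row per fragment):
  row 1: a1 a2 a3 a4 a5 b16
  row 2: a1 b22 b23 a4 b25 b26
  row 3: a1 b32 a3 a4 b35 a6
Rows 1 and 2 agree on ProdID; apply ProdID→WhID and equate their WhID entries.
Rows 1 and 3 agree on ProdID; apply ProdID→WhID and equate their WhID entries.
No row becomes fully distinguished — the join is lossy.

No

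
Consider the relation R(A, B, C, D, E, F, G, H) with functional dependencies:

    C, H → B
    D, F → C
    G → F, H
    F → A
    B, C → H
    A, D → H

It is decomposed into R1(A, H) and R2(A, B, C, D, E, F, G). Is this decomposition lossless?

No

Common attributes: R1 ∩ R2 = {A}.
No dependency enlarges {A}, so (A)⁺ = {A}.
The closure contains neither all of R1 = {A, H} nor all of R2 = {A, B, C, D, E, F, G}, so the common attributes are not a superkey of either fragment. The join is lossy.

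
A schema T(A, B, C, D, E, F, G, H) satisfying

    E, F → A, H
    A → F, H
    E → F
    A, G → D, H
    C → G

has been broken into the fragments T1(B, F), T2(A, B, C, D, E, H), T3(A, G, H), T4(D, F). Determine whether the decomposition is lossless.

No

Chase test. Columns are A, B, C, D, E, F, G, H; row i has aⱼ where attribute j ∈ Ti, else bᵢⱼ.
Initial tableau (one row per fragment):
  row 1: b11 a2 b13 b14 b15 a6 b17 b18
  row 2: a1 a2 a3 a4 a5 b26 b27 a8
  row 3: a1 b32 b33 b34 b35 b36 a7 a8
  row 4: b41 b42 b43 a4 b45 a6 b47 b48
Rows 2 and 3 agree on A; apply A→F, H and equate their F, H entries.
No row becomes fully distinguished — the join is lossy.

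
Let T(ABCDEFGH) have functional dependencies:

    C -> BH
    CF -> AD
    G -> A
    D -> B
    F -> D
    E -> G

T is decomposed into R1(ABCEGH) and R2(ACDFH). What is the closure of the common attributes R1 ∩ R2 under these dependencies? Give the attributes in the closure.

R1 ∩ R2 = {ACH}.
C → BH applies, adding B
Closure: {ABCH}.

ABCH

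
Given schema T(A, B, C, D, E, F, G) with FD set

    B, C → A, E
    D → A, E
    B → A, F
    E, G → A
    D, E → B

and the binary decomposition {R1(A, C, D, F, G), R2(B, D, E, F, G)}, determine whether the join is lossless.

Yes

Common attributes: R1 ∩ R2 = {D, F, G}.
Closure of {D, F, G}: D → A, E applies, adding A, E; D, E → B applies, adding B. So (D, F, G)⁺ = {A, B, D, E, F, G}.
This closure contains every attribute of R2, so R1 ∩ R2 → R2. The join is lossless.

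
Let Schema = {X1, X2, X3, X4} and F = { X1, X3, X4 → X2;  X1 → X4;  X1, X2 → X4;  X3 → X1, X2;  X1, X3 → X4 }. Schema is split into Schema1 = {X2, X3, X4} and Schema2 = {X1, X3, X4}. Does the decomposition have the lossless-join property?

Yes

Common attributes: Schema1 ∩ Schema2 = {X3, X4}.
Closure of {X3, X4}: X3 → X1, X2 applies, adding X1, X2. So (X3, X4)⁺ = {X1, X2, X3, X4}.
This closure contains every attribute of Schema1, so Schema1 ∩ Schema2 → Schema1. The join is lossless.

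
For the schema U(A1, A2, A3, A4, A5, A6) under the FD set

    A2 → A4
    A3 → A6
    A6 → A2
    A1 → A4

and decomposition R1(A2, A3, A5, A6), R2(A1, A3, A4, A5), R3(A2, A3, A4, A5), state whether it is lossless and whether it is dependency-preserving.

lossless and dependency-preserving

Lossless test (chase): Rows 1 and 3 agree on A2; apply A2→A4 and equate their A4 entries. Rows 1 and 2 agree on A3; apply A3→A6 and equate their A6 entries. Rows 1 and 3 agree on A3; apply A3→A6 and equate their A6 entries. Rows 1 and 2 agree on A6; apply A6→A2 and equate their A2 entries. Row 2 is now all distinguished symbols — the join is lossless.
Dependency preservation: every FD's attributes lie within a single fragment, so each can be enforced locally — preserved.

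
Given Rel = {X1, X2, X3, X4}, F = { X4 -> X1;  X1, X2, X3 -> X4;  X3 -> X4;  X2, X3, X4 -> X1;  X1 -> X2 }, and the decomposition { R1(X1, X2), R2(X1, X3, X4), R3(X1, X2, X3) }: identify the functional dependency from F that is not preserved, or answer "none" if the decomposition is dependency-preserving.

none

X4 → X1 lies within R2.
X1, X2, X3 → X4: restricted closure across fragments reaches X4.
X3 → X4 lies within R2.
X2, X3, X4 → X1: restricted closure across fragments reaches X1.
X1 → X2 lies within R1.
Every dependency is enforceable on the fragments, so the decomposition is dependency-preserving.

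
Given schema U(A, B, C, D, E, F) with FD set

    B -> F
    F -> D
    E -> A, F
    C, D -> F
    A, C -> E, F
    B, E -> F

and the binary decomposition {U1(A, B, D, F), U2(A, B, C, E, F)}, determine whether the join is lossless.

Common attributes: U1 ∩ U2 = {A, B, F}.
Closure of {A, B, F}: F → D applies, adding D. So (A, B, F)⁺ = {A, B, D, F}.
This closure contains every attribute of U1, so U1 ∩ U2 → U1. The join is lossless.

Yes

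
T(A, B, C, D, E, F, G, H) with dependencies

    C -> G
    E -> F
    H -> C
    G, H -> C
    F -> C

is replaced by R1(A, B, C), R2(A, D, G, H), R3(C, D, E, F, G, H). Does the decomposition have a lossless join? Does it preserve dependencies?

Lossless test (chase): Rows 1 and 3 agree on C; apply C→G and equate their G entries. Rows 2 and 3 agree on H; apply H→C and equate their C entries. No row becomes fully distinguished — the join is lossy.
Dependency preservation: every FD's attributes lie within a single fragment, so each can be enforced locally — preserved.

lossy but dependency-preserving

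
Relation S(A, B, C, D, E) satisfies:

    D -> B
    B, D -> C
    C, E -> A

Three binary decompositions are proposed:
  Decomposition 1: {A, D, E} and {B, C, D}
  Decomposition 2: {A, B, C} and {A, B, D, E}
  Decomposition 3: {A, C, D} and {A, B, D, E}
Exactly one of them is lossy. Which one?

Decomposition 1: common = {D}, closure = {B, C, D} → lossless.
Decomposition 2: common = {A, B}, closure = {A, B} → lossy.
Decomposition 3: common = {A, D}, closure = {A, B, C, D} → lossless.

Decomposition 2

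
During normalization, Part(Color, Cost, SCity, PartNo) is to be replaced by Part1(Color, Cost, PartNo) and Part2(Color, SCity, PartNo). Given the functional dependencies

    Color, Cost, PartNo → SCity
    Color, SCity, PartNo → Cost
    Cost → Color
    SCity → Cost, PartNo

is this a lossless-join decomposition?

No

Common attributes: Part1 ∩ Part2 = {Color, PartNo}.
No dependency enlarges {Color, PartNo}, so (Color, PartNo)⁺ = {Color, PartNo}.
The closure contains neither all of Part1 = {Color, Cost, PartNo} nor all of Part2 = {Color, SCity, PartNo}, so the common attributes are not a superkey of either fragment. The join is lossy.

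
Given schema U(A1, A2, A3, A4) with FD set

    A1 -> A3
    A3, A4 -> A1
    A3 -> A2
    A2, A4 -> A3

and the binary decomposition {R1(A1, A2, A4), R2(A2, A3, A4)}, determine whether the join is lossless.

Common attributes: R1 ∩ R2 = {A2, A4}.
Closure of {A2, A4}: A2, A4 → A3 applies, adding A3; A3, A4 → A1 applies, adding A1. So (A2, A4)⁺ = {A1, A2, A3, A4}.
This closure contains every attribute of R1, so R1 ∩ R2 → R1. The join is lossless.

Yes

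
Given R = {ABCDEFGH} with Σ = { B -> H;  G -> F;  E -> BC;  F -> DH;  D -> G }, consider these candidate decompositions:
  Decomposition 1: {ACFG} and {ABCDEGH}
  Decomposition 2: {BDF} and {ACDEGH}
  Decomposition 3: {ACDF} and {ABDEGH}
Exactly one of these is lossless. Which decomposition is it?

Decomposition 1: common = {ACG}, closure = {ACDFGH} → lossless.
Decomposition 2: common = {D}, closure = {DFGH} → lossy.
Decomposition 3: common = {AD}, closure = {ADFGH} → lossy.

Decomposition 1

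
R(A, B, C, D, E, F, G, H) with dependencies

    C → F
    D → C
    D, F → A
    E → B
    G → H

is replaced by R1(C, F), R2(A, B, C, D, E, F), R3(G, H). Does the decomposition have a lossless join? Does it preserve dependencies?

Lossless test (chase): applying each FD to every pair of rows produces no changes in the tableau, so no row becomes fully distinguished — the join is lossy.
Dependency preservation: every FD's attributes lie within a single fragment, so each can be enforced locally — preserved.

lossy but dependency-preserving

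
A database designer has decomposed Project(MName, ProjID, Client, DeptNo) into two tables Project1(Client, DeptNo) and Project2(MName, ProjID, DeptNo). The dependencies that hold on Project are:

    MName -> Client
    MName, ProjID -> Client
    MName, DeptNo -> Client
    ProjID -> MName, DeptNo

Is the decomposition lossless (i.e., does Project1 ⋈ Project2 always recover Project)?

No

Common attributes: Project1 ∩ Project2 = {DeptNo}.
No dependency enlarges {DeptNo}, so (DeptNo)⁺ = {DeptNo}.
The closure contains neither all of Project1 = {Client, DeptNo} nor all of Project2 = {MName, ProjID, DeptNo}, so the common attributes are not a superkey of either fragment. The join is lossy.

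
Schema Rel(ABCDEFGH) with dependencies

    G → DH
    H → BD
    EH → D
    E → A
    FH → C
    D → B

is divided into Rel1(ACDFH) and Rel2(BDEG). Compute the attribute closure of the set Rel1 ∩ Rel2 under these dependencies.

BD

Rel1 ∩ Rel2 = {D}.
D → B applies, adding B
Closure: {BD}.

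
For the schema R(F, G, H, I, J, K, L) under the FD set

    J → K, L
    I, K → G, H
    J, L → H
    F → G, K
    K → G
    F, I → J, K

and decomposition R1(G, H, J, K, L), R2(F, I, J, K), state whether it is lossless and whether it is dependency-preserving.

lossless but not dependency-preserving

Lossless test: (J, K)⁺ = {G, H, J, K, L}, which contains all of one fragment — lossless.
Dependency preservation: the restricted closure of {I, K} across the fragments never reaches {G, H}, so I, K → G, H cannot be enforced without a join — not preserved.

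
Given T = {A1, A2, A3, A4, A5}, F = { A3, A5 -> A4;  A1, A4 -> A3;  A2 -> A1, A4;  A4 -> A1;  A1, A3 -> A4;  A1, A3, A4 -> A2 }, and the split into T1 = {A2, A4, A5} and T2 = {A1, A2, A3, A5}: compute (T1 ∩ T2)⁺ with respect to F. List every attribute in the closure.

A1, A2, A3, A4, A5

T1 ∩ T2 = {A2, A5}.
A2 → A1, A4 applies, adding A1, A4
A1, A4 → A3 applies, adding A3
Closure: {A1, A2, A3, A4, A5}.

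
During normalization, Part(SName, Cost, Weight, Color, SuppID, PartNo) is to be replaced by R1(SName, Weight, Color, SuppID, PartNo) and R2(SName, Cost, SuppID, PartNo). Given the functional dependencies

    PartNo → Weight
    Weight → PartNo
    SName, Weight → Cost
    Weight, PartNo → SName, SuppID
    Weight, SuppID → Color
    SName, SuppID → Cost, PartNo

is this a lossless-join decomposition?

Common attributes: R1 ∩ R2 = {SName, SuppID, PartNo}.
Closure of {SName, SuppID, PartNo}: PartNo → Weight applies, adding Weight; SName, Weight → Cost applies, adding Cost; Weight, SuppID → Color applies, adding Color. So (SName, SuppID, PartNo)⁺ = {SName, Cost, Weight, Color, SuppID, PartNo}.
This closure contains every attribute of R1, so R1 ∩ R2 → R1. The join is lossless.

Yes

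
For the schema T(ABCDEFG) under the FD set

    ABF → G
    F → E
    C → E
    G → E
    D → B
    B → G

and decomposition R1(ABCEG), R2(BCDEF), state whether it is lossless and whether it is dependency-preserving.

Lossless test: (BCE)⁺ = {BCEG}, which is a superkey of neither fragment — lossy.
Dependency preservation: ABF → G is not contained in any single fragment, but the restricted closure of its left-hand side across the fragments still reaches the right-hand side; the remaining FDs each lie inside some fragment. All dependencies are preserved.

lossy but dependency-preserving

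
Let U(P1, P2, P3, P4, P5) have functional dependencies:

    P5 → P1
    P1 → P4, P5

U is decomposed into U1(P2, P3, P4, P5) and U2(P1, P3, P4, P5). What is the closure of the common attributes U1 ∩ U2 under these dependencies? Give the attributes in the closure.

U1 ∩ U2 = {P3, P4, P5}.
P5 → P1 applies, adding P1
Closure: {P1, P3, P4, P5}.

P1, P3, P4, P5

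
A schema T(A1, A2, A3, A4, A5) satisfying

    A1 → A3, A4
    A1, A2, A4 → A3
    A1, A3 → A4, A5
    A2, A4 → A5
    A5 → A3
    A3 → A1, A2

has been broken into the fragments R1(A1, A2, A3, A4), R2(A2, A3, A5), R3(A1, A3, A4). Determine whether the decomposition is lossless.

Yes

Chase test. Columns are A1, A2, A3, A4, A5; row i has aⱼ where attribute j ∈ Ri, else bᵢⱼ.
Initial tableau (one row per fragment):
  row 1: a1 a2 a3 a4 b15
  row 2: b21 a2 a3 b24 a5
  row 3: a1 b32 a3 a4 b35
Rows 1 and 3 agree on A1, A3; apply A1, A3→A4, A5 and equate their A4, A5 entries.
Rows 1 and 2 agree on A3; apply A3→A1, A2 and equate their A1, A2 entries.
Rows 1 and 3 agree on A3; apply A3→A1, A2 and equate their A1, A2 entries.
Rows 1 and 2 agree on A1; apply A1→A3, A4 and equate their A3, A4 entries.
Rows 1 and 2 agree on A1, A3; apply A1, A3→A4, A5 and equate their A4, A5 entries.
Row 1 is now all distinguished symbols — the join is lossless.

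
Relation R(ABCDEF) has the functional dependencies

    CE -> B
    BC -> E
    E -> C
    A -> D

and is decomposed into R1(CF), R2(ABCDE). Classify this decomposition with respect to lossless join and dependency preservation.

lossy but dependency-preserving

Lossless test: (C)⁺ = {C}, which is a superkey of neither fragment — lossy.
Dependency preservation: every FD's attributes lie within a single fragment, so each can be enforced locally — preserved.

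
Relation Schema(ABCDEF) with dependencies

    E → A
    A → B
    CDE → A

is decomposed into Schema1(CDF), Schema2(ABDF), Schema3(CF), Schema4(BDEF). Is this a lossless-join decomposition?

Chase test. Columns are ABCDEF; row i has aⱼ where attribute j ∈ Schemai, else bᵢⱼ.
Initial tableau (one row per fragment):
  row 1: b11 b12 a3 a4 b15 a6
  row 2: a1 a2 b23 a4 b25 a6
  row 3: b31 b32 a3 b34 b35 a6
  row 4: b41 a2 b43 a4 a5 a6
No row becomes fully distinguished — the join is lossy.

No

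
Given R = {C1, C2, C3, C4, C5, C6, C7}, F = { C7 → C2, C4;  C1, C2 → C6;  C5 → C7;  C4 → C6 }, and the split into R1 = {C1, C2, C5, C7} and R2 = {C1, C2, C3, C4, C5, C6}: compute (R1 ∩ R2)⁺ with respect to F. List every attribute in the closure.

R1 ∩ R2 = {C1, C2, C5}.
C1, C2 → C6 applies, adding C6
C5 → C7 applies, adding C7
C7 → C2, C4 applies, adding C4
Closure: {C1, C2, C4, C5, C6, C7}.

C1, C2, C4, C5, C6, C7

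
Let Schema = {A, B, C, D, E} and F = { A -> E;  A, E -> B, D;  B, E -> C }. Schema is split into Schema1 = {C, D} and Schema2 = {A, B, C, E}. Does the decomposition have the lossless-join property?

No

Common attributes: Schema1 ∩ Schema2 = {C}.
No dependency enlarges {C}, so (C)⁺ = {C}.
The closure contains neither all of Schema1 = {C, D} nor all of Schema2 = {A, B, C, E}, so the common attributes are not a superkey of either fragment. The join is lossy.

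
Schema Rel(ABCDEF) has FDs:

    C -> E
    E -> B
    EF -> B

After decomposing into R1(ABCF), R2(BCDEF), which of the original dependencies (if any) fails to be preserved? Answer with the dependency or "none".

C → E lies within R2.
E → B lies within R2.
EF → B lies within R2.
Every dependency is enforceable on the fragments, so the decomposition is dependency-preserving.

none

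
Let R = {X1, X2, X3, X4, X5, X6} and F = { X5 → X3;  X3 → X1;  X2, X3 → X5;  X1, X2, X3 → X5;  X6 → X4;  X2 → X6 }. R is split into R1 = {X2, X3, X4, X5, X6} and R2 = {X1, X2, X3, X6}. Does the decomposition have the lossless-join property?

Common attributes: R1 ∩ R2 = {X2, X3, X6}.
Closure of {X2, X3, X6}: X3 → X1 applies, adding X1; X2, X3 → X5 applies, adding X5; X6 → X4 applies, adding X4. So (X2, X3, X6)⁺ = {X1, X2, X3, X4, X5, X6}.
This closure contains every attribute of R1, so R1 ∩ R2 → R1. The join is lossless.

Yes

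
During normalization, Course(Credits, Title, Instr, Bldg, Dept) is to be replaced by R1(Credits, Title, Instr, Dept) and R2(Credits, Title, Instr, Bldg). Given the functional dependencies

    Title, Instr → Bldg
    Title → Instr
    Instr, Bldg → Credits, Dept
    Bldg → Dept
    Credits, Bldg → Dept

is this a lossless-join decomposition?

Common attributes: R1 ∩ R2 = {Credits, Title, Instr}.
Closure of {Credits, Title, Instr}: Title, Instr → Bldg applies, adding Bldg; Instr, Bldg → Credits, Dept applies, adding Dept. So (Credits, Title, Instr)⁺ = {Credits, Title, Instr, Bldg, Dept}.
This closure contains every attribute of R1, so R1 ∩ R2 → R1. The join is lossless.

Yes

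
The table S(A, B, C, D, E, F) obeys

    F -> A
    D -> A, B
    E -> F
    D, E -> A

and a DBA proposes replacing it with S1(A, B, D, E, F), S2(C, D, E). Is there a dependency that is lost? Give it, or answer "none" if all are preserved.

F → A lies within S1.
D → A, B lies within S1.
E → F lies within S1.
D, E → A lies within S1.
Every dependency is enforceable on the fragments, so the decomposition is dependency-preserving.

none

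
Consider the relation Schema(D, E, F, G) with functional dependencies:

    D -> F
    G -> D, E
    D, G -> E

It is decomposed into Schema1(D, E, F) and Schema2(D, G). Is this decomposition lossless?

Common attributes: Schema1 ∩ Schema2 = {D}.
Closure of {D}: D → F applies, adding F. So (D)⁺ = {D, F}.
The closure contains neither all of Schema1 = {D, E, F} nor all of Schema2 = {D, G}, so the common attributes are not a superkey of either fragment. The join is lossy.

No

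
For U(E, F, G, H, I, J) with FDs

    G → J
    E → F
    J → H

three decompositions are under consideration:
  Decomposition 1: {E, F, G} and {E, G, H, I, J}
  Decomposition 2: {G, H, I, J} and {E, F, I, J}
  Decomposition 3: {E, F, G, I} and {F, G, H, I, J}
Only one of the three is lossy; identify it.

Decomposition 1: common = {E, G}, closure = {E, F, G, H, J} → lossless.
Decomposition 2: common = {I, J}, closure = {H, I, J} → lossy.
Decomposition 3: common = {F, G, I}, closure = {F, G, H, I, J} → lossless.

Decomposition 2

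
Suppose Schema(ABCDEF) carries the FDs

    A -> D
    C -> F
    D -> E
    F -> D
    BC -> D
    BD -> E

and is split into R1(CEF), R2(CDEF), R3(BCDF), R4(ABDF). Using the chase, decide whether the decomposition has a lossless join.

Chase test. Columns are ABCDEF; row i has aⱼ where attribute j ∈ Ri, else bᵢⱼ.
Initial tableau (one row per fragment):
  row 1: b11 b12 a3 b14 a5 a6
  row 2: b21 b22 a3 a4 a5 a6
  row 3: b31 a2 a3 a4 b35 a6
  row 4: a1 a2 b43 a4 b45 a6
Rows 2 and 3 agree on D; apply D→E and equate their E entries.
Rows 2 and 4 agree on D; apply D→E and equate their E entries.
Rows 1 and 2 agree on F; apply F→D and equate their D entries.
No row becomes fully distinguished — the join is lossy.

No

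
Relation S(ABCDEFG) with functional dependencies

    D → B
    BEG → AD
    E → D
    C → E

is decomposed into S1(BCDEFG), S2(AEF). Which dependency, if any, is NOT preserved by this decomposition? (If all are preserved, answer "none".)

BEG → AD

Check BEG → AD: no single fragment contains all of {ABDEG}, and the restricted closure of {BEG} across the fragments never reaches {AD}.
D → B is preserved.
E → D is preserved.
C → E is preserved.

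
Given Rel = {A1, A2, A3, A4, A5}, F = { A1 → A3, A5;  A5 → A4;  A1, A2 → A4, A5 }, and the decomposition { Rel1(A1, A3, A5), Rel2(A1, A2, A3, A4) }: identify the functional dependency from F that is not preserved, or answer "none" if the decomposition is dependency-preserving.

A5 → A4

Check A5 → A4: no single fragment contains all of {A4, A5}, and the restricted closure of {A5} across the fragments never reaches {A4}.
A1 → A3, A5 is preserved.
A1, A2 → A4, A5 is preserved.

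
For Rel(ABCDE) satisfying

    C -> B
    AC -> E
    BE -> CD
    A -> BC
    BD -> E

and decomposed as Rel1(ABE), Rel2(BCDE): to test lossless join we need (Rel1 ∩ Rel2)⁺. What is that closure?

BCDE

Rel1 ∩ Rel2 = {BE}.
BE → CD applies, adding CD
Closure: {BCDE}.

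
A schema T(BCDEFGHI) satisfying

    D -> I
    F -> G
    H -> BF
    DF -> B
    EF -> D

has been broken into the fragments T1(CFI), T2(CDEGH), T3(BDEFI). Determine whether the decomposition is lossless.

No

Chase test. Columns are BCDEFGHI; row i has aⱼ where attribute j ∈ Ti, else bᵢⱼ.
Initial tableau (one row per fragment):
  row 1: b11 a2 b13 b14 a5 b16 b17 a8
  row 2: b21 a2 a3 a4 b25 a6 a7 b28
  row 3: a1 b32 a3 a4 a5 b36 b37 a8
Rows 2 and 3 agree on D; apply D→I and equate their I entries.
Rows 1 and 3 agree on F; apply F→G and equate their G entries.
No row becomes fully distinguished — the join is lossy.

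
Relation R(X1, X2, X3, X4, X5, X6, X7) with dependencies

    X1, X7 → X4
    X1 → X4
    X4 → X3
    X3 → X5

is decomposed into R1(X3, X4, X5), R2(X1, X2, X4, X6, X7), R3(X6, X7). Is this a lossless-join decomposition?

Yes

Chase test. Columns are X1, X2, X3, X4, X5, X6, X7; row i has aⱼ where attribute j ∈ Ri, else bᵢⱼ.
Initial tableau (one row per fragment):
  row 1: b11 b12 a3 a4 a5 b16 b17
  row 2: a1 a2 b23 a4 b25 a6 a7
  row 3: b31 b32 b33 b34 b35 a6 a7
Rows 1 and 2 agree on X4; apply X4→X3 and equate their X3 entries.
Rows 1 and 2 agree on X3; apply X3→X5 and equate their X5 entries.
Row 2 is now all distinguished symbols — the join is lossless.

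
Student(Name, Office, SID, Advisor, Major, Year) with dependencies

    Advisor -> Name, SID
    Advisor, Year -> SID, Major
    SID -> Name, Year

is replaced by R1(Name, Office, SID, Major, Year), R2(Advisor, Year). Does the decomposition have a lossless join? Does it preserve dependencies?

Lossless test: (Year)⁺ = {Year}, which is a superkey of neither fragment — lossy.
Dependency preservation: the restricted closure of {Advisor} across the fragments never reaches {Name, SID}, so Advisor → Name, SID cannot be enforced without a join — not preserved.

lossy and not dependency-preserving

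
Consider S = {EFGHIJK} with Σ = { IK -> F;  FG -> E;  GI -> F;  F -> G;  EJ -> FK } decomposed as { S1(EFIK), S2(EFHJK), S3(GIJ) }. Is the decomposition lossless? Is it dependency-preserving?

lossy and not dependency-preserving

Lossless test (chase): Rows 1 and 2 agree on F; apply F→G and equate their G entries. No row becomes fully distinguished — the join is lossy.
Dependency preservation: the restricted closure of {GI} across the fragments never reaches {F}, so GI → F cannot be enforced without a join — not preserved.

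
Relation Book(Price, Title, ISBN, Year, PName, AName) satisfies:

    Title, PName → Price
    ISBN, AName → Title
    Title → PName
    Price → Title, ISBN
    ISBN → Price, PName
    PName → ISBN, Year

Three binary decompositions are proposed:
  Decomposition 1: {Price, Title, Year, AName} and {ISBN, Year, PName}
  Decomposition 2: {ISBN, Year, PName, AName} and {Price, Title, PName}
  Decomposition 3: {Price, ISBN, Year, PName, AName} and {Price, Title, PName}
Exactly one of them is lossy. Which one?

Decomposition 1

Decomposition 1: common = {Year}, closure = {Year} → lossy.
Decomposition 2: common = {PName}, closure = {Price, Title, ISBN, Year, PName} → lossless.
Decomposition 3: common = {Price, PName}, closure = {Price, Title, ISBN, Year, PName} → lossless.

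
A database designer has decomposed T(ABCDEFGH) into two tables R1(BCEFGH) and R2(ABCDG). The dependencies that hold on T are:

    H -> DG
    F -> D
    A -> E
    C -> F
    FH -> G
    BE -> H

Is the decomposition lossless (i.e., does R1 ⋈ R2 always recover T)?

Common attributes: R1 ∩ R2 = {BCG}.
Closure of {BCG}: C → F applies, adding F; F → D applies, adding D. So (BCG)⁺ = {BCDFG}.
The closure contains neither all of R1 = {BCEFGH} nor all of R2 = {ABCDG}, so the common attributes are not a superkey of either fragment. The join is lossy.

No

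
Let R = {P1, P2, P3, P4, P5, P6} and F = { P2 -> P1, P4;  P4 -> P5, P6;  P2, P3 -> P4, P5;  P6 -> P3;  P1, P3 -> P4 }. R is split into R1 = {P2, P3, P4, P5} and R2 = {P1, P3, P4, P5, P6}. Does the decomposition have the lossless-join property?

No

Common attributes: R1 ∩ R2 = {P3, P4, P5}.
Closure of {P3, P4, P5}: P4 → P5, P6 applies, adding P6. So (P3, P4, P5)⁺ = {P3, P4, P5, P6}.
The closure contains neither all of R1 = {P2, P3, P4, P5} nor all of R2 = {P1, P3, P4, P5, P6}, so the common attributes are not a superkey of either fragment. The join is lossy.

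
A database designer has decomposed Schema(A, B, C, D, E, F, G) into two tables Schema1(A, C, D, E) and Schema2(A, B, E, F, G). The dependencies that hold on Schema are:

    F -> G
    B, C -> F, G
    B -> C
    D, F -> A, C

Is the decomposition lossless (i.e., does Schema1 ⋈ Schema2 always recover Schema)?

No

Common attributes: Schema1 ∩ Schema2 = {A, E}.
No dependency enlarges {A, E}, so (A, E)⁺ = {A, E}.
The closure contains neither all of Schema1 = {A, C, D, E} nor all of Schema2 = {A, B, E, F, G}, so the common attributes are not a superkey of either fragment. The join is lossy.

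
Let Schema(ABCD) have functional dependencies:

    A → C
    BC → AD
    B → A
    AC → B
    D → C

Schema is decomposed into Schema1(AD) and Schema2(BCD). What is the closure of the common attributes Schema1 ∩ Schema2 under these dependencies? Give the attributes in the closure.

Schema1 ∩ Schema2 = {D}.
D → C applies, adding C
Closure: {CD}.

CD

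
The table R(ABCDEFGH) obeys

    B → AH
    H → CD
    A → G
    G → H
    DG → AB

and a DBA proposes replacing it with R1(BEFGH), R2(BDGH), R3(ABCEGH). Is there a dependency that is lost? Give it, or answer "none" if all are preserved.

none

B → AH lies within R3.
H → CD: restricted closure across fragments reaches CD.
A → G lies within R3.
G → H lies within R1.
DG → AB: restricted closure across fragments reaches AB.
Every dependency is enforceable on the fragments, so the decomposition is dependency-preserving.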